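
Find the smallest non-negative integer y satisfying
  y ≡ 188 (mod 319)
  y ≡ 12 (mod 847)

8482

gcd(319, 847) = 11 and 11 | (12 − 188), so the pair is consistent; merging gives y ≡ 8482 (mod 24563), where 24563 = lcm(319, 847).
The solution is unique modulo lcm(319, 847) = 24563.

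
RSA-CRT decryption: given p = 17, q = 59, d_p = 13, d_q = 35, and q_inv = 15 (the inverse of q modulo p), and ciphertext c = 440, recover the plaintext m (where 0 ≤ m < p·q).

m₁ = c^(d_p) mod p: c ≡ 15 (mod 17), and 15^13 mod 17 = 2.
m₂ = c^(d_q) mod q: c ≡ 27 (mod 59), and 27^35 mod 59 = 57.
h = q_inv·(m₁ − m₂) mod p = 15·(2 − 57) mod 17 = 8.
m = m₂ + h·q = 57 + 8·59 = 529.

529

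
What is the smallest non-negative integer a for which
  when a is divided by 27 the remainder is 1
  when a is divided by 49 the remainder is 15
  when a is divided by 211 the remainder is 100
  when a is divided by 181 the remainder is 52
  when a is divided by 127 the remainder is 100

2615762458

From a ≡ 1 (mod 27) write a = 1 + 27t. Substituting into a ≡ 15 (mod 49) gives 27t ≡ 14 (mod 49), and since 27⁻¹ ≡ 20 (mod 49), t ≡ 35. Hence a ≡ 1 + 27·35 = 946 (mod 1323).
From a ≡ 946 (mod 1323) write a = 946 + 1323t. Substituting into a ≡ 100 (mod 211) gives 1323t ≡ 209 (mod 211), and since 57⁻¹ ≡ 174 (mod 211), t ≡ 74. Hence a ≡ 946 + 1323·74 = 98848 (mod 279153).
From a ≡ 98848 (mod 279153) write a = 98848 + 279153t. Substituting into a ≡ 52 (mod 181) gives 279153t ≡ 30 (mod 181), and since 51⁻¹ ≡ 71 (mod 181), t ≡ 139. Hence a ≡ 98848 + 279153·139 = 38901115 (mod 50526693).
From a ≡ 38901115 (mod 50526693) write a = 38901115 + 50526693t. Substituting into a ≡ 100 (mod 127) gives 50526693t ≡ 101 (mod 127), and since 124⁻¹ ≡ 42 (mod 127), t ≡ 51. Hence a ≡ 38901115 + 50526693·51 = 2615762458 (mod 6416890011).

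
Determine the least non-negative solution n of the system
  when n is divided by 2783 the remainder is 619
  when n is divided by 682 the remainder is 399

Combine the congruences pairwise.
gcd(2783, 682) = 11 and 11 | (399 − 619), so the pair is consistent; merging gives n ≡ 162033 (mod 172546), where 172546 = lcm(2783, 682).
The solution is unique modulo lcm(2783, 682) = 172546.

162033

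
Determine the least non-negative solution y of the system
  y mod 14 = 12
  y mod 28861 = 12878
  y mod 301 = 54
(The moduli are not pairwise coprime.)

2148592

Combine the congruences pairwise.
gcd(14, 28861) = 7 and 7 | (12878 − 12), so the pair is consistent; merging gives y ≡ 12878 (mod 57722), where 57722 = lcm(14, 28861).
gcd(57722, 301) = 7 and 7 | (54 − 12878), so the pair is consistent; merging gives y ≡ 2148592 (mod 2482046), where 2482046 = lcm(57722, 301).
The solution is unique modulo lcm(14, 28861, 301) = 2482046.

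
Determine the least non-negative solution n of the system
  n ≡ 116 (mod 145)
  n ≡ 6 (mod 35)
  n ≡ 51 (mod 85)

gcd(145, 35) = 5 and 5 | (6 − 116), so the pair is consistent; merging gives n ≡ 986 (mod 1015), where 1015 = lcm(145, 35).
gcd(1015, 85) = 5 and 5 | (51 − 986), so the pair is consistent; merging gives n ≡ 986 (mod 17255), where 17255 = lcm(1015, 85).
The solution is unique modulo lcm(145, 35, 85) = 17255.

986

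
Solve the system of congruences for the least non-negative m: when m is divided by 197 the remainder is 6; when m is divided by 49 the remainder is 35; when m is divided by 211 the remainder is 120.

The moduli are pairwise coprime; N = 197·49·211 = 2036783.
N/197 = 10339; 10339 ≡ 95 (mod 197); 95·56 ≡ 1, so inverse 56.
N/49 = 41567; 41567 ≡ 15 (mod 49); 15·36 ≡ 1, so inverse 36.
N/211 = 9653; 9653 ≡ 158 (mod 211); 158·207 ≡ 1, so inverse 207.
m ≡ 6·10339·56 + 35·41567·36 + 120·9653·207 = 295628844.
295628844 mod 2036783 = 295309.

295309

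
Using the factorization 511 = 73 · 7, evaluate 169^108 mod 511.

1

Mod 73: 169 ≡ 23; by Fermat, exponent reduces to 108 mod 72 = 36; 23^36 ≡ 1 (mod 73).
Mod 7: 169 ≡ 1; since 6 | 108, by Fermat 1^108 ≡ 1 (mod 7).
Combine by CRT: x ≡ 1 (mod 73), x ≡ 1 (mod 7) ⇒ x ≡ 1 (mod 511).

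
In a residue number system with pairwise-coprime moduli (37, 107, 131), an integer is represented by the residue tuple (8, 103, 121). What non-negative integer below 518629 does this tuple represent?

185748

The moduli are pairwise coprime; N = 37·107·131 = 518629.
N/37 = 14017; 14017 ≡ 31 (mod 37); 31·6 ≡ 1, so inverse 6.
N/107 = 4847; 4847 ≡ 32 (mod 107); 32·97 ≡ 1, so inverse 97.
N/131 = 3959; 3959 ≡ 29 (mod 131); 29·122 ≡ 1, so inverse 122.
x ≡ 8·14017·6 + 103·4847·97 + 121·3959·122 = 107541951.
107541951 mod 518629 = 185748.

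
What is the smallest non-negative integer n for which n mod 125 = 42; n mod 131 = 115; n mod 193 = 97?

2386542

The moduli are pairwise coprime; M = 125·131·193 = 3160375.
M/125 = 25283; 25283 ≡ 33 (mod 125); 33·72 ≡ 1, so inverse 72.
M/131 = 24125; 24125 ≡ 21 (mod 131); 21·25 ≡ 1, so inverse 25.
M/193 = 16375; 16375 ≡ 163 (mod 193); 163·45 ≡ 1, so inverse 45.
n ≡ 42·25283·72 + 115·24125·25 + 97·16375·45 = 217292042.
217292042 mod 3160375 = 2386542.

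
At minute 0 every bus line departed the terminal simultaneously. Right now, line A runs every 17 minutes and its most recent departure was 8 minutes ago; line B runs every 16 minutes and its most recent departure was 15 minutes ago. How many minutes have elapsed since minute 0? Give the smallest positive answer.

127

From t ≡ 8 (mod 17) write t = 8 + 17s. Substituting into t ≡ 15 (mod 16) gives 17s ≡ 7 (mod 16), and since 1⁻¹ ≡ 1 (mod 16), s ≡ 7. Hence t ≡ 8 + 17·7 = 127 (mod 272).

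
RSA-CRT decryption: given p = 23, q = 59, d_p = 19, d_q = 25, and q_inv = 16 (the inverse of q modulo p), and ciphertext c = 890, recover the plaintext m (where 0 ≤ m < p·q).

m₁ = c^(d_p) mod p: c ≡ 16 (mod 23), and 16^19 mod 23 = 12.
m₂ = c^(d_q) mod q: c ≡ 5 (mod 59), and 5^25 mod 59 = 27.
h = q_inv·(m₁ − m₂) mod p = 16·(12 − 27) mod 23 = 13.
m = m₂ + h·q = 27 + 13·59 = 794.

794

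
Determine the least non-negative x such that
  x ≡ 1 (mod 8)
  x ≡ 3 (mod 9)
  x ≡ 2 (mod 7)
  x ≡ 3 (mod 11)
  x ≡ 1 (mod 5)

The moduli are pairwise coprime; N = 8·9·7·11·5 = 27720.
N/8 = 3465; 3465 ≡ 1 (mod 8), inverse 1.
N/9 = 3080; 3080 ≡ 2 (mod 9); 2·5 ≡ 1, so inverse 5.
N/7 = 3960; 3960 ≡ 5 (mod 7); 5·3 ≡ 1, so inverse 3.
N/11 = 2520; 2520 ≡ 1 (mod 11), inverse 1.
N/5 = 5544; 5544 ≡ 4 (mod 5); 4·4 ≡ 1, so inverse 4.
x ≡ 1·3465·1 + 3·3080·5 + 2·3960·3 + 3·2520·1 + 1·5544·4 = 103161.
103161 mod 27720 = 20001.

20001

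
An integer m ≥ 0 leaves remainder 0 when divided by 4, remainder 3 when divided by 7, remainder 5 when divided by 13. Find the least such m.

304

From m ≡ 0 (mod 4) write m = 0 + 4t. Substituting into m ≡ 3 (mod 7) gives 4t ≡ 3 (mod 7), and since 4⁻¹ ≡ 2 (mod 7), t ≡ 6. Hence m ≡ 0 + 4·6 = 24 (mod 28).
From m ≡ 24 (mod 28) write m = 24 + 28t. Substituting into m ≡ 5 (mod 13) gives 28t ≡ 7 (mod 13), and since 2⁻¹ ≡ 7 (mod 13), t ≡ 10. Hence m ≡ 24 + 28·10 = 304 (mod 364).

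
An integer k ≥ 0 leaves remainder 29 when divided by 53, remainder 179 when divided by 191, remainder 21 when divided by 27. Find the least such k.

170742

The moduli are pairwise coprime; N = 53·191·27 = 273321.
N/53 = 5157; 5157 ≡ 16 (mod 53); 16·10 ≡ 1, so inverse 10.
N/191 = 1431; 1431 ≡ 94 (mod 191); 94·63 ≡ 1, so inverse 63.
N/27 = 10123; 10123 ≡ 25 (mod 27); 25·13 ≡ 1, so inverse 13.
k ≡ 29·5157·10 + 179·1431·63 + 21·10123·13 = 20396496.
20396496 mod 273321 = 170742.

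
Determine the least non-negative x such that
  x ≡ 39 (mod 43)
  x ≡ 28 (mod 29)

From x ≡ 39 (mod 43) write x = 39 + 43t. Substituting into x ≡ 28 (mod 29) gives 43t ≡ 18 (mod 29), and since 14⁻¹ ≡ 27 (mod 29), t ≡ 22. Hence x ≡ 39 + 43·22 = 985 (mod 1247).

985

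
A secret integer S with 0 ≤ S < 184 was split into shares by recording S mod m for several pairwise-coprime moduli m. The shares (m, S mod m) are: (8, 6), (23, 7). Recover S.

30

Combine the congruences pairwise.
From S ≡ 6 (mod 8) write S = 6 + 8t. Substituting into S ≡ 7 (mod 23) gives 8t ≡ 1 (mod 23), and since 8⁻¹ ≡ 3 (mod 23), t ≡ 3. Hence S ≡ 6 + 8·3 = 30 (mod 184).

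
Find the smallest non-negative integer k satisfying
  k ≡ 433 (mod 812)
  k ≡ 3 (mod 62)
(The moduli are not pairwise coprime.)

gcd(812, 62) = 2 and 2 | (3 − 433), so the pair is consistent; merging gives k ≡ 9365 (mod 25172), where 25172 = lcm(812, 62).
The solution is unique modulo lcm(812, 62) = 25172.

9365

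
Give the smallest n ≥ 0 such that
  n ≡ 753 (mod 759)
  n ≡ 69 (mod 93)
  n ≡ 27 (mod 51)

286137

gcd(759, 93) = 3 and 3 | (69 − 753), so the pair is consistent; merging gives n ≡ 3789 (mod 23529), where 23529 = lcm(759, 93).
gcd(23529, 51) = 3 and 3 | (27 − 3789), so the pair is consistent; merging gives n ≡ 286137 (mod 399993), where 399993 = lcm(23529, 51).
The solution is unique modulo lcm(759, 93, 51) = 399993.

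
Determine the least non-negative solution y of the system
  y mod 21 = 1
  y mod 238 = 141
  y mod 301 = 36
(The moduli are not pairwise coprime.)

3949

gcd(21, 238) = 7 and 7 | (141 − 1), so the pair is consistent; merging gives y ≡ 379 (mod 714), where 714 = lcm(21, 238).
gcd(714, 301) = 7 and 7 | (36 − 379), so the pair is consistent; merging gives y ≡ 3949 (mod 30702), where 30702 = lcm(714, 301).
The solution is unique modulo lcm(21, 238, 301) = 30702.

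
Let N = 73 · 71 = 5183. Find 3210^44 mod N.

3468

Mod 73: 3210 ≡ 71; 71^44 ≡ 37 (mod 73).
Mod 71: 3210 ≡ 15; 15^44 ≡ 60 (mod 71).
Combine by CRT: x ≡ 37 (mod 73), x ≡ 60 (mod 71) ⇒ x ≡ 3468 (mod 5183).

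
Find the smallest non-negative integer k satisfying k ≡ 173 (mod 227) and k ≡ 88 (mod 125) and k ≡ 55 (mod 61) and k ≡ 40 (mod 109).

From k ≡ 173 (mod 227) write k = 173 + 227t. Substituting into k ≡ 88 (mod 125) gives 227t ≡ 40 (mod 125), and since 102⁻¹ ≡ 38 (mod 125), t ≡ 20. Hence k ≡ 173 + 227·20 = 4713 (mod 28375).
From k ≡ 4713 (mod 28375) write k = 4713 + 28375t. Substituting into k ≡ 55 (mod 61) gives 28375t ≡ 39 (mod 61), and since 10⁻¹ ≡ 55 (mod 61), t ≡ 10. Hence k ≡ 4713 + 28375·10 = 288463 (mod 1730875).
From k ≡ 288463 (mod 1730875) write k = 288463 + 1730875t. Substituting into k ≡ 40 (mod 109) gives 1730875t ≡ 100 (mod 109), and since 64⁻¹ ≡ 46 (mod 109), t ≡ 22. Hence k ≡ 288463 + 1730875·22 = 38367713 (mod 188665375).

38367713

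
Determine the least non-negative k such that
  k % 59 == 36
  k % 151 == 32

From k ≡ 36 (mod 59) write k = 36 + 59t. Substituting into k ≡ 32 (mod 151) gives 59t ≡ 147 (mod 151), and since 59⁻¹ ≡ 64 (mod 151), t ≡ 46. Hence k ≡ 36 + 59·46 = 2750 (mod 8909).

2750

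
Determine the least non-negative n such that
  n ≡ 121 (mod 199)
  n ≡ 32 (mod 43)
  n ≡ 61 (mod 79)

The moduli are pairwise coprime; M = 199·43·79 = 676003.
M/199 = 3397; 3397 ≡ 14 (mod 199); 14·128 ≡ 1, so inverse 128.
M/43 = 15721; 15721 ≡ 26 (mod 43); 26·5 ≡ 1, so inverse 5.
M/79 = 8557; 8557 ≡ 25 (mod 79); 25·19 ≡ 1, so inverse 19.
n ≡ 121·3397·128 + 32·15721·5 + 61·8557·19 = 65045659.
65045659 mod 676003 = 149371.

149371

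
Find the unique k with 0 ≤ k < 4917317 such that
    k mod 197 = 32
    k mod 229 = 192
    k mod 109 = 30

From k ≡ 32 (mod 197) write k = 32 + 197t. Substituting into k ≡ 192 (mod 229) gives 197t ≡ 160 (mod 229), and since 197⁻¹ ≡ 93 (mod 229), t ≡ 224. Hence k ≡ 32 + 197·224 = 44160 (mod 45113).
From k ≡ 44160 (mod 45113) write k = 44160 + 45113t. Substituting into k ≡ 30 (mod 109) gives 45113t ≡ 15 (mod 109), and since 96⁻¹ ≡ 67 (mod 109), t ≡ 24. Hence k ≡ 44160 + 45113·24 = 1126872 (mod 4917317).

1126872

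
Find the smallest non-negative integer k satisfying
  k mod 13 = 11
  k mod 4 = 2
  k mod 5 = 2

From k ≡ 11 (mod 13) write k = 11 + 13t. Substituting into k ≡ 2 (mod 4) gives 13t ≡ 3 (mod 4), and since 1⁻¹ ≡ 1 (mod 4), t ≡ 3. Hence k ≡ 11 + 13·3 = 50 (mod 52).
From k ≡ 50 (mod 52) write k = 50 + 52t. Substituting into k ≡ 2 (mod 5) gives 52t ≡ 2 (mod 5), and since 2⁻¹ ≡ 3 (mod 5), t ≡ 1. Hence k ≡ 50 + 52·1 = 102 (mod 260).

102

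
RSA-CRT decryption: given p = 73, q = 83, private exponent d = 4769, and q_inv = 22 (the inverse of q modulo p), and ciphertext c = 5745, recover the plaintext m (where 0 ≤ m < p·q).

4358

d_p = d mod (p−1) = 4769 mod 72 = 17; d_q = d mod (q−1) = 13.
m₁ = c^(d_p) mod p: c ≡ 51 (mod 73), and 51^17 mod 73 = 51.
m₂ = c^(d_q) mod q: c ≡ 18 (mod 83), and 18^13 mod 83 = 42.
h = q_inv·(m₁ − m₂) mod p = 22·(51 − 42) mod 73 = 52.
m = m₂ + h·q = 42 + 52·83 = 4358.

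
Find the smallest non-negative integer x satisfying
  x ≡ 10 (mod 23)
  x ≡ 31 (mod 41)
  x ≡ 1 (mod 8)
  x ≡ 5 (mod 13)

From x ≡ 10 (mod 23) write x = 10 + 23t. Substituting into x ≡ 31 (mod 41) gives 23t ≡ 21 (mod 41), and since 23⁻¹ ≡ 25 (mod 41), t ≡ 33. Hence x ≡ 10 + 23·33 = 769 (mod 943).
From x ≡ 769 (mod 943) write x = 769 + 943t. Substituting into x ≡ 1 (mod 8) gives 943t ≡ 0 (mod 8), and since 7⁻¹ ≡ 7 (mod 8), t ≡ 0. Hence x ≡ 769 + 943·0 = 769 (mod 7544).
From x ≡ 769 (mod 7544) write x = 769 + 7544t. Substituting into x ≡ 5 (mod 13) gives 7544t ≡ 3 (mod 13), and since 4⁻¹ ≡ 10 (mod 13), t ≡ 4. Hence x ≡ 769 + 7544·4 = 30945 (mod 98072).

30945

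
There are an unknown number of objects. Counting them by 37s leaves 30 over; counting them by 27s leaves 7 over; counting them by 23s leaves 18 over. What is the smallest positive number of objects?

14830

The moduli are pairwise coprime; M = 37·27·23 = 22977.
M/37 = 621; 621 ≡ 29 (mod 37); 29·23 ≡ 1, so inverse 23.
M/27 = 851; 851 ≡ 14 (mod 27); 14·2 ≡ 1, so inverse 2.
M/23 = 999; 999 ≡ 10 (mod 23); 10·7 ≡ 1, so inverse 7.
N ≡ 30·621·23 + 7·851·2 + 18·999·7 = 566278.
566278 mod 22977 = 14830.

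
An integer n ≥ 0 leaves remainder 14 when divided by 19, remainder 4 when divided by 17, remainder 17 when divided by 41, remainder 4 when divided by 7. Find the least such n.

From n ≡ 14 (mod 19) write n = 14 + 19t. Substituting into n ≡ 4 (mod 17) gives 19t ≡ 7 (mod 17), and since 2⁻¹ ≡ 9 (mod 17), t ≡ 12. Hence n ≡ 14 + 19·12 = 242 (mod 323).
From n ≡ 242 (mod 323) write n = 242 + 323t. Substituting into n ≡ 17 (mod 41) gives 323t ≡ 21 (mod 41), and since 36⁻¹ ≡ 8 (mod 41), t ≡ 4. Hence n ≡ 242 + 323·4 = 1534 (mod 13243).
From n ≡ 1534 (mod 13243) write n = 1534 + 13243t. Substituting into n ≡ 4 (mod 7) gives 13243t ≡ 3 (mod 7), and since 6⁻¹ ≡ 6 (mod 7), t ≡ 4. Hence n ≡ 1534 + 13243·4 = 54506 (mod 92701).

54506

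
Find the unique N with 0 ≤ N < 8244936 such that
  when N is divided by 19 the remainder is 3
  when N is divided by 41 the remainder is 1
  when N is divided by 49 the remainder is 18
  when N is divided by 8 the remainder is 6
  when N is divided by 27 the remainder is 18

4164822

The moduli are pairwise coprime; M = 19·41·49·8·27 = 8244936.
M/19 = 433944; 433944 ≡ 3 (mod 19); 3·13 ≡ 1, so inverse 13.
M/41 = 201096; 201096 ≡ 32 (mod 41); 32·9 ≡ 1, so inverse 9.
M/49 = 168264; 168264 ≡ 47 (mod 49); 47·24 ≡ 1, so inverse 24.
M/8 = 1030617; 1030617 ≡ 1 (mod 8), inverse 1.
M/27 = 305368; 305368 ≡ 25 (mod 27); 25·13 ≡ 1, so inverse 13.
N ≡ 3·433944·13 + 1·201096·9 + 18·168264·24 + 6·1030617·1 + 18·305368·13 = 169063542.
169063542 mod 8244936 = 4164822.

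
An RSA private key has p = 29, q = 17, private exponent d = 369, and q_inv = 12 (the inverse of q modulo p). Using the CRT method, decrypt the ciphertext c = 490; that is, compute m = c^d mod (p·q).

d_p = d mod (p−1) = 369 mod 28 = 5; d_q = d mod (q−1) = 1.
m₁ = c^(d_p) mod p: c ≡ 26 (mod 29), and 26^5 mod 29 = 18.
m₂ = c^(d_q) mod q: c ≡ 14 (mod 17), and 14^1 mod 17 = 14.
h = q_inv·(m₁ − m₂) mod p = 12·(18 − 14) mod 29 = 19.
m = m₂ + h·q = 14 + 19·17 = 337.

337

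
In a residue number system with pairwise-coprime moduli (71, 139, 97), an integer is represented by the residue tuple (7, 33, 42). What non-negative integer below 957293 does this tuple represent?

The moduli are pairwise coprime; N = 71·139·97 = 957293.
N/71 = 13483; 13483 ≡ 64 (mod 71); 64·10 ≡ 1, so inverse 10.
N/139 = 6887; 6887 ≡ 76 (mod 139); 76·75 ≡ 1, so inverse 75.
N/97 = 9869; 9869 ≡ 72 (mod 97); 72·31 ≡ 1, so inverse 31.
x ≡ 7·13483·10 + 33·6887·75 + 42·9869·31 = 30838573.
30838573 mod 957293 = 205197.

205197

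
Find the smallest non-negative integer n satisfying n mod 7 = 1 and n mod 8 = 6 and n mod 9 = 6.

The moduli are pairwise coprime; M = 7·8·9 = 504.
M/7 = 72; 72 ≡ 2 (mod 7); 2·4 ≡ 1, so inverse 4.
M/8 = 63; 63 ≡ 7 (mod 8); 7·7 ≡ 1, so inverse 7.
M/9 = 56; 56 ≡ 2 (mod 9); 2·5 ≡ 1, so inverse 5.
n ≡ 1·72·4 + 6·63·7 + 6·56·5 = 4614.
4614 mod 504 = 78.

78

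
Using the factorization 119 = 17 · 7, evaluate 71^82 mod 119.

Mod 17: 71 ≡ 3; by Fermat, exponent reduces to 82 mod 16 = 2; 3^2 ≡ 9 (mod 17).
Mod 7: 71 ≡ 1; by Fermat, exponent reduces to 82 mod 6 = 4; 1^4 ≡ 1 (mod 7).
Combine by CRT: x ≡ 9 (mod 17), x ≡ 1 (mod 7) ⇒ x ≡ 43 (mod 119).

43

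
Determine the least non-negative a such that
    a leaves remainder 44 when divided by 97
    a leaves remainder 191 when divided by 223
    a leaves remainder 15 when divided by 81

674097

The moduli are pairwise coprime; N = 97·223·81 = 1752111.
N/97 = 18063; 18063 ≡ 21 (mod 97); 21·37 ≡ 1, so inverse 37.
N/223 = 7857; 7857 ≡ 52 (mod 223); 52·193 ≡ 1, so inverse 193.
N/81 = 21631; 21631 ≡ 4 (mod 81); 4·61 ≡ 1, so inverse 61.
a ≡ 44·18063·37 + 191·7857·193 + 15·21631·61 = 338831520.
338831520 mod 1752111 = 674097.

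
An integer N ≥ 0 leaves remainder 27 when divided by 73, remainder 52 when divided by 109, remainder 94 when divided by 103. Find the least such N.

From N ≡ 27 (mod 73) write N = 27 + 73t. Substituting into N ≡ 52 (mod 109) gives 73t ≡ 25 (mod 109), and since 73⁻¹ ≡ 3 (mod 109), t ≡ 75. Hence N ≡ 27 + 73·75 = 5502 (mod 7957).
From N ≡ 5502 (mod 7957) write N = 5502 + 7957t. Substituting into N ≡ 94 (mod 103) gives 7957t ≡ 51 (mod 103), and since 26⁻¹ ≡ 4 (mod 103), t ≡ 101. Hence N ≡ 5502 + 7957·101 = 809159 (mod 819571).

809159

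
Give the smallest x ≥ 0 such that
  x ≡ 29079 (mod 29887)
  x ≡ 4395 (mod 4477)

537158

Combine the congruences pairwise.
gcd(29887, 4477) = 121 and 121 | (4395 − 29079), so the pair is consistent; merging gives x ≡ 537158 (mod 1105819), where 1105819 = lcm(29887, 4477).
The solution is unique modulo lcm(29887, 4477) = 1105819.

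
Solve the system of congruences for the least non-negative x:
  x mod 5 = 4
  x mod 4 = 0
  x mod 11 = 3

124

The moduli are pairwise coprime; N = 5·4·11 = 220.
N/5 = 44; 44 ≡ 4 (mod 5); 4·4 ≡ 1, so inverse 4.
N/4 = 55; 55 ≡ 3 (mod 4); 3·3 ≡ 1, so inverse 3.
N/11 = 20; 20 ≡ 9 (mod 11); 9·5 ≡ 1, so inverse 5.
x ≡ 4·44·4 + 0·55·3 + 3·20·5 = 1004.
1004 mod 220 = 124.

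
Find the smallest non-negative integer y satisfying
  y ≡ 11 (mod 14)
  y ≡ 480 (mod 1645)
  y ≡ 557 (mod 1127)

140305

Combine the congruences pairwise.
gcd(14, 1645) = 7 and 7 | (480 − 11), so the pair is consistent; merging gives y ≡ 2125 (mod 3290), where 3290 = lcm(14, 1645).
gcd(3290, 1127) = 7 and 7 | (557 − 2125), so the pair is consistent; merging gives y ≡ 140305 (mod 529690), where 529690 = lcm(3290, 1127).
The solution is unique modulo lcm(14, 1645, 1127) = 529690.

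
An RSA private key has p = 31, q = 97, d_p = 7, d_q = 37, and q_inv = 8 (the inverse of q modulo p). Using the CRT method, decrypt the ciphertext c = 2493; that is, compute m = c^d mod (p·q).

m₁ = c^(d_p) mod p: c ≡ 13 (mod 31), and 13^7 mod 31 = 22.
m₂ = c^(d_q) mod q: c ≡ 68 (mod 97), and 68^37 mod 97 = 92.
h = q_inv·(m₁ − m₂) mod p = 8·(22 − 92) mod 31 = 29.
m = m₂ + h·q = 92 + 29·97 = 2905.

2905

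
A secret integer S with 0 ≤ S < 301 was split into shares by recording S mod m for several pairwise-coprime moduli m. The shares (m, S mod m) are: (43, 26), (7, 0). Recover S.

112

From S ≡ 26 (mod 43) write S = 26 + 43t. Substituting into S ≡ 0 (mod 7) gives 43t ≡ 2 (mod 7), and since 1⁻¹ ≡ 1 (mod 7), t ≡ 2. Hence S ≡ 26 + 43·2 = 112 (mod 301).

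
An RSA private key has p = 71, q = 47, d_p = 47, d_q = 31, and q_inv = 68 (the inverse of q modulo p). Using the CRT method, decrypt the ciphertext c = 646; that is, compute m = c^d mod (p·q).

2410

m₁ = c^(d_p) mod p: c ≡ 7 (mod 71), and 7^47 mod 71 = 67.
m₂ = c^(d_q) mod q: c ≡ 35 (mod 47), and 35^31 mod 47 = 13.
h = q_inv·(m₁ − m₂) mod p = 68·(67 − 13) mod 71 = 51.
m = m₂ + h·q = 13 + 51·47 = 2410.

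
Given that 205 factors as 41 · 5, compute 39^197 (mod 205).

169

Mod 41: 39 ≡ 39; by Fermat, exponent reduces to 197 mod 40 = 37; 39^37 ≡ 5 (mod 41).
Mod 5: 39 ≡ 4; by Fermat, exponent reduces to 197 mod 4 = 1; 4^1 ≡ 4 (mod 5).
Combine by CRT: x ≡ 5 (mod 41), x ≡ 4 (mod 5) ⇒ x ≡ 169 (mod 205).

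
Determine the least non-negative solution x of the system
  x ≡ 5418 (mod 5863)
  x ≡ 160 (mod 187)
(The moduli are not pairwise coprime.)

gcd(5863, 187) = 11 and 11 | (160 − 5418), so the pair is consistent; merging gives x ≡ 69911 (mod 99671), where 99671 = lcm(5863, 187).
The solution is unique modulo lcm(5863, 187) = 99671.

69911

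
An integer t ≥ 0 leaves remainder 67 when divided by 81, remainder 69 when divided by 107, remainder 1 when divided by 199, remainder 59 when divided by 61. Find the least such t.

80747833

The moduli are pairwise coprime; N = 81·107·199·61 = 105208713.
N/81 = 1298873; 1298873 ≡ 38 (mod 81); 38·32 ≡ 1, so inverse 32.
N/107 = 983259; 983259 ≡ 36 (mod 107); 36·3 ≡ 1, so inverse 3.
N/199 = 528687; 528687 ≡ 143 (mod 199); 143·167 ≡ 1, so inverse 167.
N/61 = 1724733; 1724733 ≡ 19 (mod 61); 19·45 ≡ 1, so inverse 45.
t ≡ 67·1298873·32 + 69·983259·3 + 1·528687·167 + 59·1724733·45 = 7655775169.
7655775169 mod 105208713 = 80747833.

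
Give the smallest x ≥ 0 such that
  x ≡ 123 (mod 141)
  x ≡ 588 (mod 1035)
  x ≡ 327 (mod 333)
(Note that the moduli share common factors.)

gcd(141, 1035) = 3 and 3 | (588 − 123), so the pair is consistent; merging gives x ≡ 5763 (mod 48645), where 48645 = lcm(141, 1035).
gcd(48645, 333) = 9 and 9 | (327 − 5763), so the pair is consistent; merging gives x ≡ 1611048 (mod 1799865), where 1799865 = lcm(48645, 333).
The solution is unique modulo lcm(141, 1035, 333) = 1799865.

1611048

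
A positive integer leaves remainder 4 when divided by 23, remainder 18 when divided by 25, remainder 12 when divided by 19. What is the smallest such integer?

The moduli are pairwise coprime; N = 23·25·19 = 10925.
N/23 = 475; 475 ≡ 15 (mod 23); 15·20 ≡ 1, so inverse 20.
N/25 = 437; 437 ≡ 12 (mod 25); 12·23 ≡ 1, so inverse 23.
N/19 = 575; 575 ≡ 5 (mod 19); 5·4 ≡ 1, so inverse 4.
k ≡ 4·475·20 + 18·437·23 + 12·575·4 = 246518.
246518 mod 10925 = 6168.

6168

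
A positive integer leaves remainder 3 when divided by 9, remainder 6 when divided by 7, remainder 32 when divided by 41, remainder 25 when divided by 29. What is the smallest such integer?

The moduli are pairwise coprime; N = 9·7·41·29 = 74907.
N/9 = 8323; 8323 ≡ 7 (mod 9); 7·4 ≡ 1, so inverse 4.
N/7 = 10701; 10701 ≡ 5 (mod 7); 5·3 ≡ 1, so inverse 3.
N/41 = 1827; 1827 ≡ 23 (mod 41); 23·25 ≡ 1, so inverse 25.
N/29 = 2583; 2583 ≡ 2 (mod 29); 2·15 ≡ 1, so inverse 15.
x ≡ 3·8323·4 + 6·10701·3 + 32·1827·25 + 25·2583·15 = 2722719.
2722719 mod 74907 = 26067.

26067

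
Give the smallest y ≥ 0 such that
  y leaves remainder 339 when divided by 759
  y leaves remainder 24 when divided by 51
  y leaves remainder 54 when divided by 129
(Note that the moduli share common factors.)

Combine the congruences pairwise.
gcd(759, 51) = 3 and 3 | (24 − 339), so the pair is consistent; merging gives y ≡ 7929 (mod 12903), where 12903 = lcm(759, 51).
gcd(12903, 129) = 3 and 3 | (54 − 7929), so the pair is consistent; merging gives y ≡ 536952 (mod 554829), where 554829 = lcm(12903, 129).
The solution is unique modulo lcm(759, 51, 129) = 554829.

536952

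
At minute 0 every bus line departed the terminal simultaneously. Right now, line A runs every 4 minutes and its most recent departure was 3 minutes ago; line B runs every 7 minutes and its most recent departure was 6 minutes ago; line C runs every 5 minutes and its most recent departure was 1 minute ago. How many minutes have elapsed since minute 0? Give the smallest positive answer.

From t ≡ 3 (mod 4) write t = 3 + 4s. Substituting into t ≡ 6 (mod 7) gives 4s ≡ 3 (mod 7), and since 4⁻¹ ≡ 2 (mod 7), s ≡ 6. Hence t ≡ 3 + 4·6 = 27 (mod 28).
From t ≡ 27 (mod 28) write t = 27 + 28s. Substituting into t ≡ 1 (mod 5) gives 28s ≡ 4 (mod 5), and since 3⁻¹ ≡ 2 (mod 5), s ≡ 3. Hence t ≡ 27 + 28·3 = 111 (mod 140).

111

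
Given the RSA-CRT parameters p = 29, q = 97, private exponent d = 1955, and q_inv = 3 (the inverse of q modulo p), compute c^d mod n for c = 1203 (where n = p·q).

1911

d_p = d mod (p−1) = 1955 mod 28 = 23; d_q = d mod (q−1) = 35.
m₁ = c^(d_p) mod p: c ≡ 14 (mod 29), and 14^23 mod 29 = 26.
m₂ = c^(d_q) mod q: c ≡ 39 (mod 97), and 39^35 mod 97 = 68.
h = q_inv·(m₁ − m₂) mod p = 3·(26 − 68) mod 29 = 19.
m = m₂ + h·q = 68 + 19·97 = 1911.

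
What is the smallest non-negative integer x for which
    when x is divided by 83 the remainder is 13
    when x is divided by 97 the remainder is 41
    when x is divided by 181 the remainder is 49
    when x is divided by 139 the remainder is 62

112158328

From x ≡ 13 (mod 83) write x = 13 + 83t. Substituting into x ≡ 41 (mod 97) gives 83t ≡ 28 (mod 97), and since 83⁻¹ ≡ 90 (mod 97), t ≡ 95. Hence x ≡ 13 + 83·95 = 7898 (mod 8051).
From x ≡ 7898 (mod 8051) write x = 7898 + 8051t. Substituting into x ≡ 49 (mod 181) gives 8051t ≡ 115 (mod 181), and since 87⁻¹ ≡ 129 (mod 181), t ≡ 174. Hence x ≡ 7898 + 8051·174 = 1408772 (mod 1457231).
From x ≡ 1408772 (mod 1457231) write x = 1408772 + 1457231t. Substituting into x ≡ 62 (mod 139) gives 1457231t ≡ 55 (mod 139), and since 94⁻¹ ≡ 105 (mod 139), t ≡ 76. Hence x ≡ 1408772 + 1457231·76 = 112158328 (mod 202555109).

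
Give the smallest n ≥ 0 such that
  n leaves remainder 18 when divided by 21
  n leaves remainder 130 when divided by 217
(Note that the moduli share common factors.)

564

Combine the congruences pairwise.
gcd(21, 217) = 7 and 7 | (130 − 18), so the pair is consistent; merging gives n ≡ 564 (mod 651), where 651 = lcm(21, 217).
The solution is unique modulo lcm(21, 217) = 651.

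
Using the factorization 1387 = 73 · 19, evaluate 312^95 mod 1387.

Mod 73: 312 ≡ 20; by Fermat, exponent reduces to 95 mod 72 = 23; 20^23 ≡ 47 (mod 73).
Mod 19: 312 ≡ 8; by Fermat, exponent reduces to 95 mod 18 = 5; 8^5 ≡ 12 (mod 19).
Combine by CRT: x ≡ 47 (mod 73), x ≡ 12 (mod 19) ⇒ x ≡ 1361 (mod 1387).

1361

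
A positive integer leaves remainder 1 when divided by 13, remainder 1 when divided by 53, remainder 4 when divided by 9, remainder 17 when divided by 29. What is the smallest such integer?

4135

The moduli are pairwise coprime; M = 13·53·9·29 = 179829.
M/13 = 13833; 13833 ≡ 1 (mod 13), inverse 1.
M/53 = 3393; 3393 ≡ 1 (mod 53), inverse 1.
M/9 = 19981; 19981 ≡ 1 (mod 9), inverse 1.
M/29 = 6201; 6201 ≡ 24 (mod 29); 24·23 ≡ 1, so inverse 23.
N ≡ 1·13833·1 + 1·3393·1 + 4·19981·1 + 17·6201·23 = 2521741.
2521741 mod 179829 = 4135.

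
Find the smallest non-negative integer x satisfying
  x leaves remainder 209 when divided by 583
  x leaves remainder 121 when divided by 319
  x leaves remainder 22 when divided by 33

gcd(583, 319) = 11 and 11 | (121 − 209), so the pair is consistent; merging gives x ≡ 11286 (mod 16907), where 16907 = lcm(583, 319).
gcd(16907, 33) = 11 and 11 | (22 − 11286), so the pair is consistent; merging gives x ≡ 45100 (mod 50721), where 50721 = lcm(16907, 33).
The solution is unique modulo lcm(583, 319, 33) = 50721.

45100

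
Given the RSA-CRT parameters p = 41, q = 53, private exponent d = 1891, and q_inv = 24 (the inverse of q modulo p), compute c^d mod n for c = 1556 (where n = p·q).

d_p = d mod (p−1) = 1891 mod 40 = 11; d_q = d mod (q−1) = 19.
m₁ = c^(d_p) mod p: c ≡ 39 (mod 41), and 39^11 mod 41 = 2.
m₂ = c^(d_q) mod q: c ≡ 19 (mod 53), and 19^19 mod 53 = 51.
h = q_inv·(m₁ − m₂) mod p = 24·(2 − 51) mod 41 = 13.
m = m₂ + h·q = 51 + 13·53 = 740.

740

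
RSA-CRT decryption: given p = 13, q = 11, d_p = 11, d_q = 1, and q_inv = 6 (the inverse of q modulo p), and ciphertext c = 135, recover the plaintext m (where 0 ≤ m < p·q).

47

m₁ = c^(d_p) mod p: c ≡ 5 (mod 13), and 5^11 mod 13 = 8.
m₂ = c^(d_q) mod q: c ≡ 3 (mod 11), and 3^1 mod 11 = 3.
h = q_inv·(m₁ − m₂) mod p = 6·(8 − 3) mod 13 = 4.
m = m₂ + h·q = 3 + 4·11 = 47.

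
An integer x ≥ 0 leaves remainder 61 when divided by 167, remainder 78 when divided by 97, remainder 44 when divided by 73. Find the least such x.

321536

Combine the congruences pairwise.
From x ≡ 61 (mod 167) write x = 61 + 167t. Substituting into x ≡ 78 (mod 97) gives 167t ≡ 17 (mod 97), and since 70⁻¹ ≡ 79 (mod 97), t ≡ 82. Hence x ≡ 61 + 167·82 = 13755 (mod 16199).
From x ≡ 13755 (mod 16199) write x = 13755 + 16199t. Substituting into x ≡ 44 (mod 73) gives 16199t ≡ 13 (mod 73), and since 66⁻¹ ≡ 52 (mod 73), t ≡ 19. Hence x ≡ 13755 + 16199·19 = 321536 (mod 1182527).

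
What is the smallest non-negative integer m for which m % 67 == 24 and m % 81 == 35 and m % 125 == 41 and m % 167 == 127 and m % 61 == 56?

The moduli are pairwise coprime; N = 67·81·125·167·61 = 6910606125.
N/67 = 103143375; 103143375 ≡ 24 (mod 67); 24·14 ≡ 1, so inverse 14.
N/81 = 85316125; 85316125 ≡ 40 (mod 81); 40·79 ≡ 1, so inverse 79.
N/125 = 55284849; 55284849 ≡ 99 (mod 125); 99·24 ≡ 1, so inverse 24.
N/167 = 41380875; 41380875 ≡ 112 (mod 167); 112·85 ≡ 1, so inverse 85.
N/61 = 113288625; 113288625 ≡ 35 (mod 61); 35·7 ≡ 1, so inverse 7.
m ≡ 24·103143375·14 + 35·85316125·79 + 41·55284849·24 + 127·41380875·85 + 56·113288625·7 = 816071237666.
816071237666 mod 6910606125 = 619714916.

619714916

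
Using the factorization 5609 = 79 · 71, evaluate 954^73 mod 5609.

2456

Mod 79: 954 ≡ 6; 6^73 ≡ 7 (mod 79).
Mod 71: 954 ≡ 31; by Fermat, exponent reduces to 73 mod 70 = 3; 31^3 ≡ 42 (mod 71).
Combine by CRT: x ≡ 7 (mod 79), x ≡ 42 (mod 71) ⇒ x ≡ 2456 (mod 5609).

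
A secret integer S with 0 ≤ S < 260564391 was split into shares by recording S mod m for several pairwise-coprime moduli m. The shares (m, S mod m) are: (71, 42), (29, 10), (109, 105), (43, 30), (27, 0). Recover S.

The moduli are pairwise coprime; N = 71·29·109·43·27 = 260564391.
N/71 = 3669921; 3669921 ≡ 2 (mod 71); 2·36 ≡ 1, so inverse 36.
N/29 = 8984979; 8984979 ≡ 25 (mod 29); 25·7 ≡ 1, so inverse 7.
N/109 = 2390499; 2390499 ≡ 20 (mod 109); 20·60 ≡ 1, so inverse 60.
N/43 = 6059637; 6059637 ≡ 34 (mod 43); 34·19 ≡ 1, so inverse 19.
N/27 = 9650533; 9650533 ≡ 4 (mod 27); 4·7 ≡ 1, so inverse 7.
S ≡ 42·3669921·36 + 10·8984979·7 + 105·2390499·60 + 30·6059637·19 + 0·9650533·7 = 24692005872.
24692005872 mod 260564391 = 198953118.

198953118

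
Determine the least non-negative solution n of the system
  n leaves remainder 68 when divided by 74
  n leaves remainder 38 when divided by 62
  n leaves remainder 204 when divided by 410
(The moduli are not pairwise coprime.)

290074

gcd(74, 62) = 2 and 2 | (38 − 68), so the pair is consistent; merging gives n ≡ 1030 (mod 2294), where 2294 = lcm(74, 62).
gcd(2294, 410) = 2 and 2 | (204 − 1030), so the pair is consistent; merging gives n ≡ 290074 (mod 470270), where 470270 = lcm(2294, 410).
The solution is unique modulo lcm(74, 62, 410) = 470270.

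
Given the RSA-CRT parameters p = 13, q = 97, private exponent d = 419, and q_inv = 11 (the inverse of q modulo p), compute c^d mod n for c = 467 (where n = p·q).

d_p = d mod (p−1) = 419 mod 12 = 11; d_q = d mod (q−1) = 35.
m₁ = c^(d_p) mod p: c ≡ 12 (mod 13), and 12^11 mod 13 = 12.
m₂ = c^(d_q) mod q: c ≡ 79 (mod 97), and 79^35 mod 97 = 85.
h = q_inv·(m₁ − m₂) mod p = 11·(12 − 85) mod 13 = 3.
m = m₂ + h·q = 85 + 3·97 = 376.

376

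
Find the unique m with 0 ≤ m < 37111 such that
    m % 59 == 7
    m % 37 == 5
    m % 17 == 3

11512

The moduli are pairwise coprime; N = 59·37·17 = 37111.
N/59 = 629; 629 ≡ 39 (mod 59); 39·56 ≡ 1, so inverse 56.
N/37 = 1003; 1003 ≡ 4 (mod 37); 4·28 ≡ 1, so inverse 28.
N/17 = 2183; 2183 ≡ 7 (mod 17); 7·5 ≡ 1, so inverse 5.
m ≡ 7·629·56 + 5·1003·28 + 3·2183·5 = 419733.
419733 mod 37111 = 11512.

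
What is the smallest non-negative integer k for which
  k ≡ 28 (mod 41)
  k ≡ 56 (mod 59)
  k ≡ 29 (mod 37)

80060

From k ≡ 28 (mod 41) write k = 28 + 41t. Substituting into k ≡ 56 (mod 59) gives 41t ≡ 28 (mod 59), and since 41⁻¹ ≡ 36 (mod 59), t ≡ 5. Hence k ≡ 28 + 41·5 = 233 (mod 2419).
From k ≡ 233 (mod 2419) write k = 233 + 2419t. Substituting into k ≡ 29 (mod 37) gives 2419t ≡ 18 (mod 37), and since 14⁻¹ ≡ 8 (mod 37), t ≡ 33. Hence k ≡ 233 + 2419·33 = 80060 (mod 89503).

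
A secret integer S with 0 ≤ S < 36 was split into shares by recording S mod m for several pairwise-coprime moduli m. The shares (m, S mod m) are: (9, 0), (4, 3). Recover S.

From S ≡ 0 (mod 9) write S = 0 + 9t. Substituting into S ≡ 3 (mod 4) gives 9t ≡ 3 (mod 4), and since 1⁻¹ ≡ 1 (mod 4), t ≡ 3. Hence S ≡ 0 + 9·3 = 27 (mod 36).

27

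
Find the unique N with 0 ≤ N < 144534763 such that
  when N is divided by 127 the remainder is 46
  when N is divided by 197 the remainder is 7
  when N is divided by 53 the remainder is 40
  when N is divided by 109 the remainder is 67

From N ≡ 46 (mod 127) write N = 46 + 127t. Substituting into N ≡ 7 (mod 197) gives 127t ≡ 158 (mod 197), and since 127⁻¹ ≡ 121 (mod 197), t ≡ 9. Hence N ≡ 46 + 127·9 = 1189 (mod 25019).
From N ≡ 1189 (mod 25019) write N = 1189 + 25019t. Substituting into N ≡ 40 (mod 53) gives 25019t ≡ 17 (mod 53), and since 3⁻¹ ≡ 18 (mod 53), t ≡ 41. Hence N ≡ 1189 + 25019·41 = 1026968 (mod 1326007).
From N ≡ 1026968 (mod 1326007) write N = 1026968 + 1326007t. Substituting into N ≡ 67 (mod 109) gives 1326007t ≡ 97 (mod 109), and since 22⁻¹ ≡ 5 (mod 109), t ≡ 49. Hence N ≡ 1026968 + 1326007·49 = 66001311 (mod 144534763).

66001311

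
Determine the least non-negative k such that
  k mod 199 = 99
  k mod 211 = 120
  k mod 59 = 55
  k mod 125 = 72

137146322

The moduli are pairwise coprime; N = 199·211·59·125 = 309668875.
N/199 = 1556125; 1556125 ≡ 144 (mod 199); 144·123 ≡ 1, so inverse 123.
N/211 = 1467625; 1467625 ≡ 120 (mod 211); 120·51 ≡ 1, so inverse 51.
N/59 = 5248625; 5248625 ≡ 44 (mod 59); 44·55 ≡ 1, so inverse 55.
N/125 = 2477351; 2477351 ≡ 101 (mod 125); 101·26 ≡ 1, so inverse 26.
k ≡ 99·1556125·123 + 120·1467625·51 + 55·5248625·55 + 72·2477351·26 = 48445490822.
48445490822 mod 309668875 = 137146322.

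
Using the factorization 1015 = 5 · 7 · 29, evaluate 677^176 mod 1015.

Mod 5: 677 ≡ 2; since 4 | 176, by Fermat 2^176 ≡ 1 (mod 5).
Mod 7: 677 ≡ 5; by Fermat, exponent reduces to 176 mod 6 = 2; 5^2 ≡ 4 (mod 7).
Mod 29: 677 ≡ 10; by Fermat, exponent reduces to 176 mod 28 = 8; 10^8 ≡ 25 (mod 29).
Combine by CRT: x ≡ 1 (mod 5), x ≡ 4 (mod 7), x ≡ 25 (mod 29) ⇒ x ≡ 431 (mod 1015).

431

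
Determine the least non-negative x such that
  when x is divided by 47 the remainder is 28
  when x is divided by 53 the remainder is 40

2425

From x ≡ 28 (mod 47) write x = 28 + 47t. Substituting into x ≡ 40 (mod 53) gives 47t ≡ 12 (mod 53), and since 47⁻¹ ≡ 44 (mod 53), t ≡ 51. Hence x ≡ 28 + 47·51 = 2425 (mod 2491).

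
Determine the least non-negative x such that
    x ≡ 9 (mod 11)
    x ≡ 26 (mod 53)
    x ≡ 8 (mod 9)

The moduli are pairwise coprime; N = 11·53·9 = 5247.
N/11 = 477; 477 ≡ 4 (mod 11); 4·3 ≡ 1, so inverse 3.
N/53 = 99; 99 ≡ 46 (mod 53); 46·15 ≡ 1, so inverse 15.
N/9 = 583; 583 ≡ 7 (mod 9); 7·4 ≡ 1, so inverse 4.
x ≡ 9·477·3 + 26·99·15 + 8·583·4 = 70145.
70145 mod 5247 = 1934.

1934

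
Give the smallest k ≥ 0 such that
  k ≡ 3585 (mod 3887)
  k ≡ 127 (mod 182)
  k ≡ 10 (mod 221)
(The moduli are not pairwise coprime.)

656601

gcd(3887, 182) = 13 and 13 | (127 − 3585), so the pair is consistent; merging gives k ≡ 3585 (mod 54418), where 54418 = lcm(3887, 182).
gcd(54418, 221) = 13 and 13 | (10 − 3585), so the pair is consistent; merging gives k ≡ 656601 (mod 925106), where 925106 = lcm(54418, 221).
The solution is unique modulo lcm(3887, 182, 221) = 925106.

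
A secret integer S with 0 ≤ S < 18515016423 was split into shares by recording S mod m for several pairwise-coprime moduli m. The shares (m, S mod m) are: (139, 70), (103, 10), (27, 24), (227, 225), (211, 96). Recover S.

Combine the congruences pairwise.
From S ≡ 70 (mod 139) write S = 70 + 139t. Substituting into S ≡ 10 (mod 103) gives 139t ≡ 43 (mod 103), and since 36⁻¹ ≡ 83 (mod 103), t ≡ 67. Hence S ≡ 70 + 139·67 = 9383 (mod 14317).
From S ≡ 9383 (mod 14317) write S = 9383 + 14317t. Substituting into S ≡ 24 (mod 27) gives 14317t ≡ 10 (mod 27), and since 7⁻¹ ≡ 4 (mod 27), t ≡ 13. Hence S ≡ 9383 + 14317·13 = 195504 (mod 386559).
From S ≡ 195504 (mod 386559) write S = 195504 + 386559t. Substituting into S ≡ 225 (mod 227) gives 386559t ≡ 168 (mod 227), and since 205⁻¹ ≡ 196 (mod 227), t ≡ 13. Hence S ≡ 195504 + 386559·13 = 5220771 (mod 87748893).
From S ≡ 5220771 (mod 87748893) write S = 5220771 + 87748893t. Substituting into S ≡ 96 (mod 211) gives 87748893t ≡ 98 (mod 211), and since 112⁻¹ ≡ 130 (mod 211), t ≡ 80. Hence S ≡ 5220771 + 87748893·80 = 7025132211 (mod 18515016423).

7025132211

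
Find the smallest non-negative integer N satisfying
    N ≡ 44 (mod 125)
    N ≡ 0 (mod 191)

From N ≡ 44 (mod 125) write N = 44 + 125t. Substituting into N ≡ 0 (mod 191) gives 125t ≡ 147 (mod 191), and since 125⁻¹ ≡ 136 (mod 191), t ≡ 128. Hence N ≡ 44 + 125·128 = 16044 (mod 23875).

16044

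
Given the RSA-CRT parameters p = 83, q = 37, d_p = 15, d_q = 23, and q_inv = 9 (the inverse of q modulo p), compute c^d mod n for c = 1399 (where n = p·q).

m₁ = c^(d_p) mod p: c ≡ 71 (mod 83), and 71^15 mod 83 = 8.
m₂ = c^(d_q) mod q: c ≡ 30 (mod 37), and 30^23 mod 37 = 28.
h = q_inv·(m₁ − m₂) mod p = 9·(8 − 28) mod 83 = 69.
m = m₂ + h·q = 28 + 69·37 = 2581.

2581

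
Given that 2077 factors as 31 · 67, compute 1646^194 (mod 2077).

506

Mod 31: 1646 ≡ 3; by Fermat, exponent reduces to 194 mod 30 = 14; 3^14 ≡ 10 (mod 31).
Mod 67: 1646 ≡ 38; by Fermat, exponent reduces to 194 mod 66 = 62; 38^62 ≡ 37 (mod 67).
Combine by CRT: x ≡ 10 (mod 31), x ≡ 37 (mod 67) ⇒ x ≡ 506 (mod 2077).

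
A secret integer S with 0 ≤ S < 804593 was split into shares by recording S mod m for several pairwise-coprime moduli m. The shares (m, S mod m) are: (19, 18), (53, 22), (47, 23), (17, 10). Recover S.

From S ≡ 18 (mod 19) write S = 18 + 19t. Substituting into S ≡ 22 (mod 53) gives 19t ≡ 4 (mod 53), and since 19⁻¹ ≡ 14 (mod 53), t ≡ 3. Hence S ≡ 18 + 19·3 = 75 (mod 1007).
From S ≡ 75 (mod 1007) write S = 75 + 1007t. Substituting into S ≡ 23 (mod 47) gives 1007t ≡ 42 (mod 47), and since 20⁻¹ ≡ 40 (mod 47), t ≡ 35. Hence S ≡ 75 + 1007·35 = 35320 (mod 47329).
From S ≡ 35320 (mod 47329) write S = 35320 + 47329t. Substituting into S ≡ 10 (mod 17) gives 47329t ≡ 16 (mod 17), and since 1⁻¹ ≡ 1 (mod 17), t ≡ 16. Hence S ≡ 35320 + 47329·16 = 792584 (mod 804593).

792584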